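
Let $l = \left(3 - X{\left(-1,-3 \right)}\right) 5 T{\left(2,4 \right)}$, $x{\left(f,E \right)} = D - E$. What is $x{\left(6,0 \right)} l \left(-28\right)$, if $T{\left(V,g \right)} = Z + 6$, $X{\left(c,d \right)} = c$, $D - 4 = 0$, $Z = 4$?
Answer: $-22400$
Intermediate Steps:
$D = 4$ ($D = 4 + 0 = 4$)
$T{\left(V,g \right)} = 10$ ($T{\left(V,g \right)} = 4 + 6 = 10$)
$x{\left(f,E \right)} = 4 - E$
$l = 200$ ($l = \left(3 - -1\right) 5 \cdot 10 = \left(3 + 1\right) 5 \cdot 10 = 4 \cdot 5 \cdot 10 = 20 \cdot 10 = 200$)
$x{\left(6,0 \right)} l \left(-28\right) = \left(4 - 0\right) 200 \left(-28\right) = \left(4 + 0\right) 200 \left(-28\right) = 4 \cdot 200 \left(-28\right) = 800 \left(-28\right) = -22400$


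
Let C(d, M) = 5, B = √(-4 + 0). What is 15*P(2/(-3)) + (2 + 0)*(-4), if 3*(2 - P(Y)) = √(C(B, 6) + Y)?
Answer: 22 - 5*√39/3 ≈ 11.592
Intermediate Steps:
B = 2*I (B = √(-4) = 2*I ≈ 2.0*I)
P(Y) = 2 - √(5 + Y)/3
15*P(2/(-3)) + (2 + 0)*(-4) = 15*(2 - √(5 + 2/(-3))/3) + (2 + 0)*(-4) = 15*(2 - √(5 + 2*(-⅓))/3) + 2*(-4) = 15*(2 - √(5 - ⅔)/3) - 8 = 15*(2 - √39/9) - 8 = (30 - 5*√39/3) - 8 = 22 - 5*√39/3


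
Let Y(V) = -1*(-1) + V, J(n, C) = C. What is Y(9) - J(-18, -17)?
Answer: 27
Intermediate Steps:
Y(V) = 1 + V
Y(9) - J(-18, -17) = (1 + 9) - 1*(-17) = 10 + 17 = 27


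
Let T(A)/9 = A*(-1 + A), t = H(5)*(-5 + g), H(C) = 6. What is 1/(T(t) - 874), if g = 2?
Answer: 1/2204 ≈ 0.00045372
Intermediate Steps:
t = -18 (t = 6*(-5 + 2) = 6*(-3) = -18)
T(A) = 9*A*(-1 + A) (T(A) = 9*(A*(-1 + A)) = 9*A*(-1 + A))
1/(T(t) - 874) = 1/(9*(-18)*(-1 - 18) - 874) = 1/(9*(-18)*(-19) - 874) = 1/(3078 - 874) = 1/2204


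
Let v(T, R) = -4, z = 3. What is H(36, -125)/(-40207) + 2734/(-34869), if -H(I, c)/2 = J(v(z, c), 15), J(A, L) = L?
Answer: -108879868/1401977883 ≈ -0.077662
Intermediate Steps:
H(I, c) = -30 (H(I, c) = -2*15 = -30)
H(36, -125)/(-40207) + 2734/(-34869) = -30/(-40207) + 2734/(-34869) = -30*(-1/40207) + 2734*(-1/34869) = 30/40207 - 2734/34869 = -108879868/1401977883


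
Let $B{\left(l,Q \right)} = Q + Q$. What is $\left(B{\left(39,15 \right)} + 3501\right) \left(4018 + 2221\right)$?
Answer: $22029909$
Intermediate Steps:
$B{\left(l,Q \right)} = 2 Q$
$\left(B{\left(39,15 \right)} + 3501\right) \left(4018 + 2221\right) = \left(2 \cdot 15 + 3501\right) \left(4018 + 2221\right) = \left(30 + 3501\right) 6239 = 3531 \cdot 6239 = 22029909$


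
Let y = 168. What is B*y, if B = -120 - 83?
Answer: -34104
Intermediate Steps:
B = -203
B*y = -203*168 = -34104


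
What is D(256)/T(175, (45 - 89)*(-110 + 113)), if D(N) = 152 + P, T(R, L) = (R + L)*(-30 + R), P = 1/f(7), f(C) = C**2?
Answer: 7449/305515 ≈ 0.024382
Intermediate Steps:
P = 1/49 (P = 1/(7**2) = 1/49 ≈ 0.020408)
T(R, L) = (-30 + R)*(L + R) (T(R, L) = (L + R)*(-30 + R) = (-30 + R)*(L + R))
D(N) = 7449/49 (D(N) = 152 + 1/49 = 7449/49)
D(256)/T(175, (45 - 89)*(-110 + 113)) = 7449/(49*(175**2 - 30*(45 - 89)*(-110 + 113) - 30*175 + ((45 - 89)*(-110 + 113))*175)) = 7449/(49*(30625 - (-1320)*3 - 5250 - 44*3*175)) = 7449/(49*(30625 - 30*(-132) - 5250 - 132*175)) = 7449/(49*(30625 + 3960 - 5250 - 23100)) = (7449/49)/6235 = (7449/49)*(1/6235) = 7449/305515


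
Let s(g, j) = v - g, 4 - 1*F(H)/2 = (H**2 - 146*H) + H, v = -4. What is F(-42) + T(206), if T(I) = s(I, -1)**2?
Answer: 28400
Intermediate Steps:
F(H) = 8 - 2*H**2 + 290*H (F(H) = 8 - 2*((H**2 - 146*H) + H) = 8 - 2*(H**2 - 145*H) = 8 + (-2*H**2 + 290*H) = 8 - 2*H**2 + 290*H)
s(g, j) = -4 - g
T(I) = (-4 - I)**2
F(-42) + T(206) = (8 - 2*(-42)**2 + 290*(-42)) + (4 + 206)**2 = (8 - 2*1764 - 12180) + 210**2 = (8 - 3528 - 12180) + 44100 = -15700 + 44100 = 28400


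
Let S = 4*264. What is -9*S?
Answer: -9504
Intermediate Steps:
S = 1056
-9*S = -9*1056 = -9504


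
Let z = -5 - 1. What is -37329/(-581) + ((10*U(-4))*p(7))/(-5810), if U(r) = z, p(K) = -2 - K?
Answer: 5325/83 ≈ 64.157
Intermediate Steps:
z = -6
U(r) = -6
-37329/(-581) + ((10*U(-4))*p(7))/(-5810) = -37329/(-581) + ((10*(-6))*(-2 - 1*7))/(-5810) = -37329*(-1/581) - 60*(-2 - 7)*(-1/5810) = 37329/581 - 60*(-9)*(-1/5810) = 37329/581 + 540*(-1/5810) = 37329/581 - 54/581 = 5325/83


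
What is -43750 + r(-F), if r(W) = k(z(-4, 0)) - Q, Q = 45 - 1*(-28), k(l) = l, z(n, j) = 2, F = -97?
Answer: -43821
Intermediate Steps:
Q = 73 (Q = 45 + 28 = 73)
r(W) = -71 (r(W) = 2 - 1*73 = 2 - 73 = -71)
-43750 + r(-F) = -43750 - 71 = -43821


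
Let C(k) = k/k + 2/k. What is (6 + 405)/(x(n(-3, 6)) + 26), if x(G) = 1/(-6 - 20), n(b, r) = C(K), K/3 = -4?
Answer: 3562/225 ≈ 15.831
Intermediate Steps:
K = -12 (K = 3*(-4) = -12)
C(k) = 1 + 2/k
n(b, r) = ⅚ (n(b, r) = (2 - 12)/(-12) = -1/12*(-10) = ⅚)
x(G) = -1/26 (x(G) = 1/(-26) = -1/26)
(6 + 405)/(x(n(-3, 6)) + 26) = (6 + 405)/(-1/26 + 26) = 411/(675/26) = 411*(26/675) = 3562/225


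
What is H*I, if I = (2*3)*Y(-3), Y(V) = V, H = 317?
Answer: -5706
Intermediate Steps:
I = -18 (I = (2*3)*(-3) = 6*(-3) = -18)
H*I = 317*(-18) = -5706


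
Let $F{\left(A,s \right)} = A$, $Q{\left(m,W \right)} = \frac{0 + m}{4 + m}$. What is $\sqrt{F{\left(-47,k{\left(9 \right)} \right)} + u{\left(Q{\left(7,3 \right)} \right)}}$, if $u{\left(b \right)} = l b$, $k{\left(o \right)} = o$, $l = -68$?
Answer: $\frac{i \sqrt{10923}}{11} \approx 9.5012 i$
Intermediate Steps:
$Q{\left(m,W \right)} = \frac{m}{4 + m}$
$u{\left(b \right)} = - 68 b$
$\sqrt{F{\left(-47,k{\left(9 \right)} \right)} + u{\left(Q{\left(7,3 \right)} \right)}} = \sqrt{-47 - 68 \frac{7}{4 + 7}} = \sqrt{-47 - 68 \cdot \frac{7}{11}} = \sqrt{-47 - 68 \cdot 7 \cdot \frac{1}{11}} = \sqrt{-47 - \frac{476}{11}} = \sqrt{- \frac{993}{11}} = \frac{i \sqrt{10923}}{11}$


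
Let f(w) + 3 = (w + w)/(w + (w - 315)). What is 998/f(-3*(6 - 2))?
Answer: -112774/331 ≈ -340.71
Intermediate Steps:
f(w) = -3 + 2*w/(-315 + 2*w) (f(w) = -3 + (w + w)/(w + (w - 315)) = -3 + (2*w)/(w + (-315 + w)) = -3 + (2*w)/(-315 + 2*w) = -3 + 2*w/(-315 + 2*w))
998/f(-3*(6 - 2)) = 998/(((945 - (-12)*(6 - 2))/(-315 + 2*(-3*(6 - 2))))) = 998/(((945 - (-12)*4)/(-315 + 2*(-3*4)))) = 998/(((945 - 4*(-12))/(-315 + 2*(-12)))) = 998/(((945 + 48)/(-315 - 24))) = 998/((993/(-339))) = 998/((-1/339*993)) = 998/(-331/113) = 998*(-113/331) = -112774/331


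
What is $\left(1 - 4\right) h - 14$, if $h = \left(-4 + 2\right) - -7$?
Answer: $-29$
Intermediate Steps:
$h = 5$ ($h = -2 + 7 = 5$)
$\left(1 - 4\right) h - 14 = \left(1 - 4\right) 5 - 14 = \left(-3\right) 5 - 14 = -15 - 14 = -29$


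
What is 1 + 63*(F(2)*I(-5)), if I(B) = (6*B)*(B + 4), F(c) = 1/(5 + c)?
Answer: 271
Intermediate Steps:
I(B) = 6*B*(4 + B) (I(B) = (6*B)*(4 + B) = 6*B*(4 + B))
1 + 63*(F(2)*I(-5)) = 1 + 63*((6*(-5)*(4 - 5))/(5 + 2)) = 1 + 63*((6*(-5)*(-1))/7) = 1 + 63*((⅐)*30) = 1 + 63*(30/7) = 1 + 270 = 271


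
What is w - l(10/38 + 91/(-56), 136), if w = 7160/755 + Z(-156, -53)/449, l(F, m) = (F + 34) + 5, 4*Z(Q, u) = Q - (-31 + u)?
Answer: -290560079/10305448 ≈ -28.195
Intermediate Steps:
Z(Q, u) = 31/4 - u/4 + Q/4 (Z(Q, u) = (Q - (-31 + u))/4 = (Q + (31 - u))/4 = (31 + Q - u)/4 = 31/4 - u/4 + Q/4)
l(F, m) = 39 + F (l(F, m) = (34 + F) + 5 = 39 + F)
w = 640250/67799 (w = 7160/755 + (31/4 - ¼*(-53) + (¼)*(-156))/449 = 7160*(1/755) + (31/4 + 53/4 - 39)*(1/449) = 1432/151 - 18*1/449 = 1432/151 - 18/449 = 640250/67799 ≈ 9.4434)
w - l(10/38 + 91/(-56), 136) = 640250/67799 - (39 + (10/38 + 91/(-56))) = 640250/67799 - (39 + (10*(1/38) + 91*(-1/56))) = 640250/67799 - (39 + (5/19 - 13/8)) = 640250/67799 - (39 - 207/152) = 640250/67799 - 1*5721/152 = 640250/67799 - 5721/152 = -290560079/10305448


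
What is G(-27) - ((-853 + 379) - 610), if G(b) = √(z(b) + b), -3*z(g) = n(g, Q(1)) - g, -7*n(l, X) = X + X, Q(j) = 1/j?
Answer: 1084 + I*√15834/21 ≈ 1084.0 + 5.9921*I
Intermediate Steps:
n(l, X) = -2*X/7 (n(l, X) = -(X + X)/7 = -2*X/7)
z(g) = 2/21 + g/3 (z(g) = -(-2/7/1 - g)/3 = -(-2/7*1 - g)/3 = -(-2/7 - g)/3 = 2/21 + g/3)
G(b) = √(2/21 + 4*b/3) (G(b) = √((2/21 + b/3) + b) = √(2/21 + 4*b/3))
G(-27) - ((-853 + 379) - 610) = √(42 + 588*(-27))/21 - ((-853 + 379) - 610) = √(42 - 15876)/21 - (-474 - 610) = √(-15834)/21 - 1*(-1084) = (I*√15834)/21 + 1084 = I*√15834/21 + 1084 = 1084 + I*√15834/21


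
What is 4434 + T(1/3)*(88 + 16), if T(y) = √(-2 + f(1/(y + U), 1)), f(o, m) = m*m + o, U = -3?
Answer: 4434 + 26*I*√22 ≈ 4434.0 + 121.95*I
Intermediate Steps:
f(o, m) = o + m² (f(o, m) = m² + o = o + m²)
T(y) = √(-1 + 1/(-3 + y)) (T(y) = √(-2 + (1/(y - 3) + 1²)) = √(-2 + (1/(-3 + y) + 1)) = √(-2 + (1 + 1/(-3 + y))) = √(-1 + 1/(-3 + y)))
4434 + T(1/3)*(88 + 16) = 4434 + √((4 - 1/3)/(-3 + 1/3))*(88 + 16) = 4434 + √((4 - 1*⅓)/(-3 + ⅓))*104 = 4434 + √((4 - ⅓)/(-8/3))*104 = 4434 + √(-3/8*11/3)*104 = 4434 + √(-11/8)*104 = 4434 + (I*√22/4)*104 = 4434 + 26*I*√22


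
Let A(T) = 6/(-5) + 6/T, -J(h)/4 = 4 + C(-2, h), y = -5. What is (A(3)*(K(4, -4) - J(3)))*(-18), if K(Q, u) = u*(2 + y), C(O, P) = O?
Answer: -288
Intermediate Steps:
K(Q, u) = -3*u (K(Q, u) = u*(2 - 5) = u*(-3) = -3*u)
J(h) = -8 (J(h) = -4*(4 - 2) = -4*2 = -8)
A(T) = -6/5 + 6/T (A(T) = 6*(-⅕) + 6/T = -6/5 + 6/T)
(A(3)*(K(4, -4) - J(3)))*(-18) = ((-6/5 + 6/3)*(-3*(-4) - 1*(-8)))*(-18) = ((-6/5 + 6*(⅓))*(12 + 8))*(-18) = ((-6/5 + 2)*20)*(-18) = ((⅘)*20)*(-18) = 16*(-18) = -288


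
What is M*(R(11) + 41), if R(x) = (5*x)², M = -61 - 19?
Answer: -245280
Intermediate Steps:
M = -80
R(x) = 25*x²
M*(R(11) + 41) = -80*(25*11² + 41) = -80*(25*121 + 41) = -80*(3025 + 41) = -80*3066 = -245280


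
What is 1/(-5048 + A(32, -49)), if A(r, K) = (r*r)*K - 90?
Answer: -1/55314 ≈ -1.8079e-5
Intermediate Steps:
A(r, K) = -90 + K*r² (A(r, K) = r²*K - 90 = K*r² - 90 = -90 + K*r²)
1/(-5048 + A(32, -49)) = 1/(-5048 + (-90 - 49*32²)) = 1/(-5048 + (-90 - 49*1024)) = 1/(-5048 + (-90 - 50176)) = 1/(-5048 - 50266) = 1/(-55314) = -1/55314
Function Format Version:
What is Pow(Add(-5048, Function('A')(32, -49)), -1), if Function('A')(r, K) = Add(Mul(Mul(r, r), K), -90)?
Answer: Rational(-1, 55314) ≈ -1.8079e-5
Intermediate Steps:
Function('A')(r, K) = Add(-90, Mul(K, Pow(r, 2))) (Function('A')(r, K) = Add(Mul(Pow(r, 2), K), -90) = Add(Mul(K, Pow(r, 2)), -90) = Add(-90, Mul(K, Pow(r, 2))))
Pow(Add(-5048, Function('A')(32, -49)), -1) = Pow(Add(-5048, Add(-90, Mul(-49, Pow(32, 2)))), -1) = Pow(Add(-5048, Add(-90, Mul(-49, 1024))), -1) = Pow(Add(-5048, Add(-90, -50176)), -1) = Pow(Add(-5048, -50266), -1) = Pow(-55314, -1) = Rational(-1, 55314)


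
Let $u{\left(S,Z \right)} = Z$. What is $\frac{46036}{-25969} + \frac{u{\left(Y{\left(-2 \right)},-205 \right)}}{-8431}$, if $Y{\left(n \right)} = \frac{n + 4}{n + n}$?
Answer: $- \frac{382805871}{218944639} \approx -1.7484$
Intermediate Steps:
$Y{\left(n \right)} = \frac{4 + n}{2 n}$
$\frac{46036}{-25969} + \frac{u{\left(Y{\left(-2 \right)},-205 \right)}}{-8431} = \frac{46036}{-25969} - \frac{205}{-8431} = 46036 \left(- \frac{1}{25969}\right) - - \frac{205}{8431} = - \frac{46036}{25969} + \frac{205}{8431} = - \frac{382805871}{218944639}$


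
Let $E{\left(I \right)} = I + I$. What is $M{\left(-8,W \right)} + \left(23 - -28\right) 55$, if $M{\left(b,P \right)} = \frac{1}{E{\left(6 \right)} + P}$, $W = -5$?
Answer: $\frac{19636}{7} \approx 2805.1$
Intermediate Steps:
$E{\left(I \right)} = 2 I$
$M{\left(b,P \right)} = \frac{1}{12 + P}$ ($M{\left(b,P \right)} = \frac{1}{2 \cdot 6 + P} = \frac{1}{12 + P}$)
$M{\left(-8,W \right)} + \left(23 - -28\right) 55 = \frac{1}{12 - 5} + \left(23 - -28\right) 55 = \frac{1}{7} + \left(23 + 28\right) 55 = \frac{1}{7} + 51 \cdot 55 = \frac{1}{7} + 2805 = \frac{19636}{7}$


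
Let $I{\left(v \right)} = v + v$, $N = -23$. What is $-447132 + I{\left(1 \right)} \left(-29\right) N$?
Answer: $-445798$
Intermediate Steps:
$I{\left(v \right)} = 2 v$
$-447132 + I{\left(1 \right)} \left(-29\right) N = -447132 + 2 \cdot 1 \left(-29\right) \left(-23\right) = -447132 + 2 \left(-29\right) \left(-23\right) = -447132 - -1334 = -447132 + 1334 = -445798$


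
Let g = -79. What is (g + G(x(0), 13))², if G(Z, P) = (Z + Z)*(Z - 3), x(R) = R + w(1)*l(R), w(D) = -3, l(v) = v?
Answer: 6241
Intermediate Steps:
x(R) = -2*R (x(R) = R - 3*R = -2*R)
G(Z, P) = 2*Z*(-3 + Z) (G(Z, P) = (2*Z)*(-3 + Z) = 2*Z*(-3 + Z))
(g + G(x(0), 13))² = (-79 + 2*(-2*0)*(-3 - 2*0))² = (-79 + 2*0*(-3 + 0))² = (-79 + 2*0*(-3))² = (-79 + 0)² = (-79)² = 6241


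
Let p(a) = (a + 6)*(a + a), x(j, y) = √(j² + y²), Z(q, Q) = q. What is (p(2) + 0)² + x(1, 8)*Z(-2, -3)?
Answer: 1024 - 2*√65 ≈ 1007.9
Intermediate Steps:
p(a) = 2*a*(6 + a) (p(a) = (6 + a)*(2*a) = 2*a*(6 + a))
(p(2) + 0)² + x(1, 8)*Z(-2, -3) = (2*2*(6 + 2) + 0)² + √(1² + 8²)*(-2) = (2*2*8 + 0)² + √(1 + 64)*(-2) = (32 + 0)² + √65*(-2) = 32² - 2*√65 = 1024 - 2*√65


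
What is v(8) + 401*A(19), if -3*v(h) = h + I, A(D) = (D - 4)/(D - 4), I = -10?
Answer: 1205/3 ≈ 401.67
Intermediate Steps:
A(D) = 1 (A(D) = (-4 + D)/(-4 + D) = 1)
v(h) = 10/3 - h/3 (v(h) = -(h - 10)/3 = -(-10 + h)/3 = 10/3 - h/3)
v(8) + 401*A(19) = (10/3 - ⅓*8) + 401*1 = (10/3 - 8/3) + 401 = ⅔ + 401 = 1205/3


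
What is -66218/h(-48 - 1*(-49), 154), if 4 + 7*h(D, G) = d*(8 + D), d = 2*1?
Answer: -33109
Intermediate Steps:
d = 2
h(D, G) = 12/7 + 2*D/7 (h(D, G) = -4/7 + (2*(8 + D))/7 = -4/7 + (16 + 2*D)/7 = -4/7 + (16/7 + 2*D/7) = 12/7 + 2*D/7)
-66218/h(-48 - 1*(-49), 154) = -66218/(12/7 + 2*(-48 - 1*(-49))/7) = -66218/(12/7 + 2*(-48 + 49)/7) = -66218/(12/7 + (2/7)*1) = -66218/(12/7 + 2/7) = -66218/2 = -66218*1/2 = -33109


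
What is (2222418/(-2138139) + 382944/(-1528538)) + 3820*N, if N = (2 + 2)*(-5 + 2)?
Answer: -24969954710018830/544704451797 ≈ -45841.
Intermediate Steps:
N = -12 (N = 4*(-3) = -12)
(2222418/(-2138139) + 382944/(-1528538)) + 3820*N = (2222418/(-2138139) + 382944/(-1528538)) + 3820*(-12) = (2222418*(-1/2138139) + 382944*(-1/1528538)) - 45840 = (-740806/712713 - 191472/764269) - 45840 = -702639644350/544704451797 - 45840 = -24969954710018830/544704451797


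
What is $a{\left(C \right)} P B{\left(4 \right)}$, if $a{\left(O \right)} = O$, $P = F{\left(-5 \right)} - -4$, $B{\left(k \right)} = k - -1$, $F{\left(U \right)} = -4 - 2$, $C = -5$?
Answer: $50$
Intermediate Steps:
$F{\left(U \right)} = -6$
$B{\left(k \right)} = 1 + k$ ($B{\left(k \right)} = k + 1 = 1 + k$)
$P = -2$ ($P = -6 - -4 = -6 + 4 = -2$)
$a{\left(C \right)} P B{\left(4 \right)} = \left(-5\right) \left(-2\right) \left(1 + 4\right) = 10 \cdot 5 = 50$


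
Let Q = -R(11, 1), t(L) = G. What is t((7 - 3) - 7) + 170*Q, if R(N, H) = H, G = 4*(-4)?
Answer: -186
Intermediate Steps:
G = -16
t(L) = -16
Q = -1 (Q = -1*1 = -1)
t((7 - 3) - 7) + 170*Q = -16 + 170*(-1) = -16 - 170 = -186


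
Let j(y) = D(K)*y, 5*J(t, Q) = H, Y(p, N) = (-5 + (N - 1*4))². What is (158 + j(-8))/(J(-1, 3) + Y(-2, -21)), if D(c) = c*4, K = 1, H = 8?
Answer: 45/322 ≈ 0.13975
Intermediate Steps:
Y(p, N) = (-9 + N)² (Y(p, N) = (-5 + (N - 4))² = (-5 + (-4 + N))² = (-9 + N)²)
D(c) = 4*c
J(t, Q) = 8/5 (J(t, Q) = (⅕)*8 = 8/5)
j(y) = 4*y (j(y) = (4*1)*y = 4*y)
(158 + j(-8))/(J(-1, 3) + Y(-2, -21)) = (158 + 4*(-8))/(8/5 + (-9 - 21)²) = (158 - 32)/(8/5 + (-30)²) = 126/(8/5 + 900) = 126/(4508/5) = 126*(5/4508) = 45/322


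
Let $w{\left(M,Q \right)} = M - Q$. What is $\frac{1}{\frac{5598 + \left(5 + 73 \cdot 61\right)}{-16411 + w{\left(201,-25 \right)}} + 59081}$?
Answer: $\frac{5395}{318738643} \approx 1.6926 \cdot 10^{-5}$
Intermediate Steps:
$\frac{1}{\frac{5598 + \left(5 + 73 \cdot 61\right)}{-16411 + w{\left(201,-25 \right)}} + 59081} = \frac{1}{\frac{5598 + \left(5 + 73 \cdot 61\right)}{-16411 + \left(201 - -25\right)} + 59081} = \frac{1}{\frac{5598 + \left(5 + 4453\right)}{-16411 + \left(201 + 25\right)} + 59081} = \frac{1}{\frac{5598 + 4458}{-16411 + 226} + 59081} = \frac{1}{\frac{10056}{-16185} + 59081} = \frac{1}{10056 \left(- \frac{1}{16185}\right) + 59081} = \frac{1}{- \frac{3352}{5395} + 59081} = \frac{1}{\frac{318738643}{5395}} = \frac{5395}{318738643}$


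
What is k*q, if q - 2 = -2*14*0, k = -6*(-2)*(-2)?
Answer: -48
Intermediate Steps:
k = -24 (k = 12*(-2) = -24)
q = 2 (q = 2 - 2*14*0 = 2 - 28*0 = 2 + 0 = 2)
k*q = -24*2 = -48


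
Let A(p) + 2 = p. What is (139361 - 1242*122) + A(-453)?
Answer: -12618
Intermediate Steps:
A(p) = -2 + p
(139361 - 1242*122) + A(-453) = (139361 - 1242*122) + (-2 - 453) = (139361 - 151524) - 455 = -12163 - 455 = -12618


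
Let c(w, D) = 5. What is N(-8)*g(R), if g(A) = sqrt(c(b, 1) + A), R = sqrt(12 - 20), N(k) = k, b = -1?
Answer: -8*sqrt(5 + 2*I*sqrt(2)) ≈ -18.543 - 4.8812*I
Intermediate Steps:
R = 2*I*sqrt(2) (R = sqrt(-8) = 2*I*sqrt(2) ≈ 2.8284*I)
g(A) = sqrt(5 + A)
N(-8)*g(R) = -8*sqrt(5 + 2*I*sqrt(2))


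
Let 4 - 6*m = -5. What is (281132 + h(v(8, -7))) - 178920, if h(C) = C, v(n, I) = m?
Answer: 204427/2 ≈ 1.0221e+5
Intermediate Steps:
m = 3/2 (m = 2/3 - 1/6*(-5) = 2/3 + 5/6 = 3/2 ≈ 1.5000)
v(n, I) = 3/2
(281132 + h(v(8, -7))) - 178920 = (281132 + 3/2) - 178920 = 562267/2 - 178920 = 204427/2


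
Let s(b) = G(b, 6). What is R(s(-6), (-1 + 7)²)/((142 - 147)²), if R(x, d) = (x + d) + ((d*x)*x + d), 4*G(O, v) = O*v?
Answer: 2979/25 ≈ 119.16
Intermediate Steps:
G(O, v) = O*v/4 (G(O, v) = (O*v)/4 = O*v/4)
s(b) = 3*b/2 (s(b) = (¼)*b*6 = 3*b/2)
R(x, d) = x + 2*d + d*x² (R(x, d) = (d + x) + (d*x² + d) = (d + x) + (d + d*x²) = x + 2*d + d*x²)
R(s(-6), (-1 + 7)²)/((142 - 147)²) = ((3/2)*(-6) + 2*(-1 + 7)² + (-1 + 7)²*((3/2)*(-6))²)/((142 - 147)²) = (-9 + 2*6² + 6²*(-9)²)/((-5)²) = (-9 + 2*36 + 36*81)/25 = (-9 + 72 + 2916)*(1/25) = 2979*(1/25) = 2979/25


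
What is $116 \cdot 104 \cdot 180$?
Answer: $2171520$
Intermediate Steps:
$116 \cdot 104 \cdot 180 = 12064 \cdot 180 = 2171520$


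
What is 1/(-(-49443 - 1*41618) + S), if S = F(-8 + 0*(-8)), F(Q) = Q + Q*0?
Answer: 1/91053 ≈ 1.0983e-5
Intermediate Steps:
F(Q) = Q (F(Q) = Q + 0 = Q)
S = -8 (S = -8 + 0*(-8) = -8 + 0 = -8)
1/(-(-49443 - 1*41618) + S) = 1/(-(-49443 - 1*41618) - 8) = 1/(-(-49443 - 41618) - 8) = 1/(-1*(-91061) - 8) = 1/(91061 - 8) = 1/91053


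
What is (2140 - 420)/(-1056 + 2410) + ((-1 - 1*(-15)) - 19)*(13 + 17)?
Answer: -100690/677 ≈ -148.73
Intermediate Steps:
(2140 - 420)/(-1056 + 2410) + ((-1 - 1*(-15)) - 19)*(13 + 17) = 1720/1354 + ((-1 + 15) - 19)*30 = 1720*(1/1354) + (14 - 19)*30 = 860/677 - 5*30 = 860/677 - 150 = -100690/677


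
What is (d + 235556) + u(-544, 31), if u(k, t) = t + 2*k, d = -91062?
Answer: 143437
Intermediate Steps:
(d + 235556) + u(-544, 31) = (-91062 + 235556) + (31 + 2*(-544)) = 144494 + (31 - 1088) = 144494 - 1057 = 143437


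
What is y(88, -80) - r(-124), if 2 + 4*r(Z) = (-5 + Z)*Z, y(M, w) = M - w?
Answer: -7661/2 ≈ -3830.5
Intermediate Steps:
r(Z) = -1/2 + Z*(-5 + Z)/4 (r(Z) = -1/2 + ((-5 + Z)*Z)/4 = -1/2 + (Z*(-5 + Z))/4 = -1/2 + Z*(-5 + Z)/4)
y(88, -80) - r(-124) = (88 - 1*(-80)) - (-1/2 - 5/4*(-124) + (1/4)*(-124)**2) = (88 + 80) - (-1/2 + 155 + (1/4)*15376) = 168 - (-1/2 + 155 + 3844) = 168 - 1*7997/2 = 168 - 7997/2 = -7661/2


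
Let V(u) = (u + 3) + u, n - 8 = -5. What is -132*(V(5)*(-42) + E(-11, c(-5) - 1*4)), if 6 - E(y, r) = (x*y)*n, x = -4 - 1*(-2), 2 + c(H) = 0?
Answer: 79992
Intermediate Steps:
n = 3 (n = 8 - 5 = 3)
c(H) = -2 (c(H) = -2 + 0 = -2)
V(u) = 3 + 2*u (V(u) = (3 + u) + u = 3 + 2*u)
x = -2 (x = -4 + 2 = -2)
E(y, r) = 6 + 6*y (E(y, r) = 6 - (-2*y)*3 = 6 - (-6)*y = 6 + 6*y)
-132*(V(5)*(-42) + E(-11, c(-5) - 1*4)) = -132*((3 + 2*5)*(-42) + (6 + 6*(-11))) = -132*((3 + 10)*(-42) + (6 - 66)) = -132*(13*(-42) - 60) = -132*(-546 - 60) = -132*(-606) = 79992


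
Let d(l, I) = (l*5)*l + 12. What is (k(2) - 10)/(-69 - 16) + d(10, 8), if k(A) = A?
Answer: 43528/85 ≈ 512.09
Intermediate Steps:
d(l, I) = 12 + 5*l² (d(l, I) = (5*l)*l + 12 = 5*l² + 12 = 12 + 5*l²)
(k(2) - 10)/(-69 - 16) + d(10, 8) = (2 - 10)/(-69 - 16) + (12 + 5*10²) = -8/(-85) + (12 + 5*100) = -8*(-1/85) + (12 + 500) = 8/85 + 512 = 43528/85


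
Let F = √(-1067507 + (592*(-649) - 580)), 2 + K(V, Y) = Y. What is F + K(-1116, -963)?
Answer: -965 + I*√1452295 ≈ -965.0 + 1205.1*I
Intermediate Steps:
K(V, Y) = -2 + Y
F = I*√1452295 (F = √(-1067507 + (-384208 - 580)) = √(-1067507 - 384788) = √(-1452295) = I*√1452295 ≈ 1205.1*I)
F + K(-1116, -963) = I*√1452295 + (-2 - 963) = I*√1452295 - 965 = -965 + I*√1452295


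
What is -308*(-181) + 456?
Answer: 56204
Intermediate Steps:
-308*(-181) + 456 = 55748 + 456 = 56204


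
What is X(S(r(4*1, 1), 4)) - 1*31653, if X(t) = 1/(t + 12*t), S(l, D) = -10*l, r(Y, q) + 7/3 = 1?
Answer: -16459557/520 ≈ -31653.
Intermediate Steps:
r(Y, q) = -4/3 (r(Y, q) = -7/3 + 1 = -4/3)
X(t) = 1/(13*t)
X(S(r(4*1, 1), 4)) - 1*31653 = 1/(13*((-10*(-4/3)))) - 1*31653 = 1/(13*(40/3)) - 31653 = (1/13)*(3/40) - 31653 = 3/520 - 31653 = -16459557/520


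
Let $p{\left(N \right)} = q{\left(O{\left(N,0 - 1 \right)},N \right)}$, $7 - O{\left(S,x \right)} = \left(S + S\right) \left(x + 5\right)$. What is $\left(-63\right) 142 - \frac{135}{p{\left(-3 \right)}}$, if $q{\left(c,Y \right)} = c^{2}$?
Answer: $- \frac{8597241}{961} \approx -8946.1$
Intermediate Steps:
$O{\left(S,x \right)} = 7 - 2 S \left(5 + x\right)$ ($O{\left(S,x \right)} = 7 - \left(S + S\right) \left(x + 5\right) = 7 - 2 S \left(5 + x\right)$)
$p{\left(N \right)} = \left(7 - 8 N\right)^{2}$ ($p{\left(N \right)} = \left(7 - 10 N - 2 N \left(0 - 1\right)\right)^{2} = \left(7 - 10 N - 2 N \left(-1\right)\right)^{2} = \left(7 - 10 N + 2 N\right)^{2} = \left(7 - 8 N\right)^{2}$)
$\left(-63\right) 142 - \frac{135}{p{\left(-3 \right)}} = \left(-63\right) 142 - \frac{135}{\left(-7 + 8 \left(-3\right)\right)^{2}} = -8946 - \frac{135}{\left(-7 - 24\right)^{2}} = -8946 - \frac{135}{\left(-31\right)^{2}} = -8946 - \frac{135}{961} = - \frac{8597241}{961}$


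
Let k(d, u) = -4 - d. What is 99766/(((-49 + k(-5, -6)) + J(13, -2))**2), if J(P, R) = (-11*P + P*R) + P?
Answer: 49883/20808 ≈ 2.3973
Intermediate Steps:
J(P, R) = -10*P + P*R
99766/(((-49 + k(-5, -6)) + J(13, -2))**2) = 99766/(((-49 + (-4 - 1*(-5))) + 13*(-10 - 2))**2) = 99766/(((-49 + (-4 + 5)) + 13*(-12))**2) = 99766/(((-49 + 1) - 156)**2) = 99766/((-48 - 156)**2) = 99766/((-204)**2) = 99766/41616 = 99766*(1/41616) = 49883/20808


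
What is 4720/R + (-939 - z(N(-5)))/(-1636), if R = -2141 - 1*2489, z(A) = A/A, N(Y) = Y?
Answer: -84243/189367 ≈ -0.44487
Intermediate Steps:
z(A) = 1
R = -4630 (R = -2141 - 2489 = -4630)
4720/R + (-939 - z(N(-5)))/(-1636) = 4720/(-4630) + (-939 - 1*1)/(-1636) = 4720*(-1/4630) + (-939 - 1)*(-1/1636) = -472/463 - 940*(-1/1636) = -472/463 + 235/409 = -84243/189367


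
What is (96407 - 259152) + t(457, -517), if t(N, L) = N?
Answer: -162288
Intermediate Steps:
(96407 - 259152) + t(457, -517) = (96407 - 259152) + 457 = -162745 + 457 = -162288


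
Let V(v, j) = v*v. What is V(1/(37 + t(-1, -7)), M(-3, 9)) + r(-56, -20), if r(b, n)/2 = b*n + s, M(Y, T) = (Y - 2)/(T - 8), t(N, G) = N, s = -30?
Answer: 2825281/1296 ≈ 2180.0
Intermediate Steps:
M(Y, T) = (-2 + Y)/(-8 + T)
V(v, j) = v**2
r(b, n) = -60 + 2*b*n (r(b, n) = 2*(b*n - 30) = 2*(-30 + b*n) = -60 + 2*b*n)
V(1/(37 + t(-1, -7)), M(-3, 9)) + r(-56, -20) = (1/(37 - 1))**2 + (-60 + 2*(-56)*(-20)) = (1/36)**2 + (-60 + 2240) = (1/36)**2 + 2180 = 1/1296 + 2180 = 2825281/1296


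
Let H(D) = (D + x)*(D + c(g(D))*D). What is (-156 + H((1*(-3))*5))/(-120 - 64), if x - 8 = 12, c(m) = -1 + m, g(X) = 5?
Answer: 531/184 ≈ 2.8859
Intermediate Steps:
x = 20 (x = 8 + 12 = 20)
H(D) = 5*D*(20 + D) (H(D) = (D + 20)*(D + (-1 + 5)*D) = (20 + D)*(D + 4*D) = (20 + D)*(5*D) = 5*D*(20 + D))
(-156 + H((1*(-3))*5))/(-120 - 64) = (-156 + 5*((1*(-3))*5)*(20 + (1*(-3))*5))/(-120 - 64) = (-156 + 5*(-3*5)*(20 - 3*5))/(-184) = (-156 + 5*(-15)*(20 - 15))*(-1/184) = (-156 + 5*(-15)*5)*(-1/184) = (-156 - 375)*(-1/184) = -531*(-1/184) = 531/184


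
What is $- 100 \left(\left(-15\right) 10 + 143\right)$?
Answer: $700$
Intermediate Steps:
$- 100 \left(\left(-15\right) 10 + 143\right) = - 100 \left(-150 + 143\right) = \left(-100\right) \left(-7\right) = 700$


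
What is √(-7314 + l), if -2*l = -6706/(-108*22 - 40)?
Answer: I*√2668770527/604 ≈ 85.53*I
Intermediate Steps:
l = -3353/2416 (l = -(-3353)/(-108*22 - 40) = -(-3353)/(-2376 - 40) = -(-3353)/(-2416) = -(-3353)*(-1)/2416 = -½*3353/1208 = -3353/2416 ≈ -1.3878)
√(-7314 + l) = √(-7314 - 3353/2416) = √(-17673977/2416) = I*√2668770527/604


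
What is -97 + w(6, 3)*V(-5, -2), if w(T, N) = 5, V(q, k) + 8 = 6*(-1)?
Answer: -167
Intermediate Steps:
V(q, k) = -14 (V(q, k) = -8 + 6*(-1) = -8 - 6 = -14)
-97 + w(6, 3)*V(-5, -2) = -97 + 5*(-14) = -97 - 70 = -167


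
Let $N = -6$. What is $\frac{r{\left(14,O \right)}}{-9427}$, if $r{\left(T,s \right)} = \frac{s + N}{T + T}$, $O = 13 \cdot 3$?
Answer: $- \frac{3}{23996} \approx -0.00012502$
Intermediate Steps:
$O = 39$
$r{\left(T,s \right)} = \frac{-6 + s}{2 T}$ ($r{\left(T,s \right)} = \frac{s - 6}{T + T} = \frac{-6 + s}{2 T}$)
$\frac{r{\left(14,O \right)}}{-9427} = \frac{\frac{1}{2} \cdot \frac{1}{14} \left(-6 + 39\right)}{-9427} = \frac{1}{2} \cdot \frac{1}{14} \cdot 33 \left(- \frac{1}{9427}\right) = \frac{33}{28} \left(- \frac{1}{9427}\right) = - \frac{3}{23996}$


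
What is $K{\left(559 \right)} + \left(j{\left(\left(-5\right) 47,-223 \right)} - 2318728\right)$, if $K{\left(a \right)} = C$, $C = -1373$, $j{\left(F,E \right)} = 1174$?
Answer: $-2318927$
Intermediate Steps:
$K{\left(a \right)} = -1373$
$K{\left(559 \right)} + \left(j{\left(\left(-5\right) 47,-223 \right)} - 2318728\right) = -1373 + \left(1174 - 2318728\right) = -1373 - 2317554 = -2318927$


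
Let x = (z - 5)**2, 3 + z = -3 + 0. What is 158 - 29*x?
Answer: -3351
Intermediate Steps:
z = -6 (z = -3 + (-3 + 0) = -3 - 3 = -6)
x = 121 (x = (-6 - 5)**2 = (-11)**2 = 121)
158 - 29*x = 158 - 29*121 = 158 - 3509 = -3351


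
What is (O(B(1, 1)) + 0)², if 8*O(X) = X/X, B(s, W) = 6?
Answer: 1/64 ≈ 0.015625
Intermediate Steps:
O(X) = ⅛ (O(X) = (X/X)/8 = (⅛)*1 = ⅛)
(O(B(1, 1)) + 0)² = (⅛ + 0)² = (⅛)² = 1/64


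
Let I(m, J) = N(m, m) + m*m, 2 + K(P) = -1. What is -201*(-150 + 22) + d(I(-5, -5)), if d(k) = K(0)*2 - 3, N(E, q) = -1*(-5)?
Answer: 25719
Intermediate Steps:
K(P) = -3 (K(P) = -2 - 1 = -3)
N(E, q) = 5
I(m, J) = 5 + m**2 (I(m, J) = 5 + m*m = 5 + m**2)
d(k) = -9 (d(k) = -3*2 - 3 = -6 - 3 = -9)
-201*(-150 + 22) + d(I(-5, -5)) = -201*(-150 + 22) - 9 = -201*(-128) - 9 = 25728 - 9 = 25719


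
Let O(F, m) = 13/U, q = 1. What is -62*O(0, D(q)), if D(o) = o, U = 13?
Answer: -62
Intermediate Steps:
O(F, m) = 1 (O(F, m) = 13/13 = 13*(1/13) = 1)
-62*O(0, D(q)) = -62*1 = -62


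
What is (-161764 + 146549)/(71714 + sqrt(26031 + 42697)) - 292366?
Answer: -751794727211699/2571414534 + 167365*sqrt(142)/2571414534 ≈ -2.9237e+5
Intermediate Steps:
(-161764 + 146549)/(71714 + sqrt(26031 + 42697)) - 292366 = -15215/(71714 + sqrt(68728)) - 292366 = -15215/(71714 + 22*sqrt(142)) - 292366 = -292366 - 15215/(71714 + 22*sqrt(142))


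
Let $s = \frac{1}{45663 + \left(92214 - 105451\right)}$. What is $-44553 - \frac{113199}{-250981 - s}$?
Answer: $- \frac{120860816898599}{2712769969} \approx -44553.0$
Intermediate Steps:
$s = \frac{1}{32426}$ ($s = \frac{1}{45663 + \left(92214 - 105451\right)} = \frac{1}{45663 - 13237} = \frac{1}{32426} \approx 3.0839 \cdot 10^{-5}$)
$-44553 - \frac{113199}{-250981 - s} = -44553 - \frac{113199}{-250981 - \frac{1}{32426}} = -44553 - \frac{113199}{- \frac{8138309907}{32426}} = -44553 - 113199 \left(- \frac{32426}{8138309907}\right) = -44553 - - \frac{1223530258}{2712769969} = -44553 + \frac{1223530258}{2712769969} = - \frac{120860816898599}{2712769969}$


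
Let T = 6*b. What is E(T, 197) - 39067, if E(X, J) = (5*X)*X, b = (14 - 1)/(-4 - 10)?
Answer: -1906678/49 ≈ -38912.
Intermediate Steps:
b = -13/14 (b = 13/(-14) = 13*(-1/14) = -13/14 ≈ -0.92857)
T = -39/7 (T = 6*(-13/14) = -39/7 ≈ -5.5714)
E(X, J) = 5*X²
E(T, 197) - 39067 = 5*(-39/7)² - 39067 = 5*(1521/49) - 39067 = 7605/49 - 39067 = -1906678/49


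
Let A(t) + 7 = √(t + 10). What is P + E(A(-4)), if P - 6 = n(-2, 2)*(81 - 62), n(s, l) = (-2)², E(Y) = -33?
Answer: 49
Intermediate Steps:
A(t) = -7 + √(10 + t) (A(t) = -7 + √(t + 10) = -7 + √(10 + t))
n(s, l) = 4
P = 82 (P = 6 + 4*(81 - 62) = 6 + 4*19 = 6 + 76 = 82)
P + E(A(-4)) = 82 - 33 = 49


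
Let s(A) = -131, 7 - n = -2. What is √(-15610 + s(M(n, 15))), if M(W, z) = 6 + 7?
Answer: 3*I*√1749 ≈ 125.46*I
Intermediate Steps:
n = 9 (n = 7 - 1*(-2) = 7 + 2 = 9)
M(W, z) = 13
√(-15610 + s(M(n, 15))) = √(-15610 - 131) = √(-15741) = 3*I*√1749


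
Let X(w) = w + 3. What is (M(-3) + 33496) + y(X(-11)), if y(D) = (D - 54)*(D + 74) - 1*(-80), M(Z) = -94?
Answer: 29390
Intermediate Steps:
X(w) = 3 + w
y(D) = 80 + (-54 + D)*(74 + D) (y(D) = (-54 + D)*(74 + D) + 80 = 80 + (-54 + D)*(74 + D))
(M(-3) + 33496) + y(X(-11)) = (-94 + 33496) + (-3916 + (3 - 11)**2 + 20*(3 - 11)) = 33402 + (-3916 + (-8)**2 + 20*(-8)) = 33402 + (-3916 + 64 - 160) = 33402 - 4012 = 29390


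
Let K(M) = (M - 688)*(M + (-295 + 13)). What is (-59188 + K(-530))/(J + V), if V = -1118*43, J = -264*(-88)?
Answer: -464914/12421 ≈ -37.430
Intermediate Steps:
K(M) = (-688 + M)*(-282 + M) (K(M) = (-688 + M)*(M - 282) = (-688 + M)*(-282 + M))
J = 23232
V = -48074
(-59188 + K(-530))/(J + V) = (-59188 + (194016 + (-530)² - 970*(-530)))/(23232 - 48074) = (-59188 + (194016 + 280900 + 514100))/(-24842) = (-59188 + 989016)*(-1/24842) = 929828*(-1/24842) = -464914/12421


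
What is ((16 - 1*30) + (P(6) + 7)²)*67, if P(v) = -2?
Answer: 737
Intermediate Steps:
((16 - 1*30) + (P(6) + 7)²)*67 = ((16 - 1*30) + (-2 + 7)²)*67 = ((16 - 30) + 5²)*67 = (-14 + 25)*67 = 11*67 = 737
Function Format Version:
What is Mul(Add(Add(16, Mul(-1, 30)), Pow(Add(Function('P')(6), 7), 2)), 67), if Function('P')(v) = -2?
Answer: 737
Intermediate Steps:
Mul(Add(Add(16, Mul(-1, 30)), Pow(Add(Function('P')(6), 7), 2)), 67) = Mul(Add(Add(16, Mul(-1, 30)), Pow(Add(-2, 7), 2)), 67) = Mul(Add(Add(16, -30), Pow(5, 2)), 67) = Mul(Add(-14, 25), 67) = Mul(11, 67) = 737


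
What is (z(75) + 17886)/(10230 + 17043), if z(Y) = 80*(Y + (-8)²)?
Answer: 29006/27273 ≈ 1.0635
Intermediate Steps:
z(Y) = 5120 + 80*Y (z(Y) = 80*(Y + 64) = 80*(64 + Y) = 5120 + 80*Y)
(z(75) + 17886)/(10230 + 17043) = ((5120 + 80*75) + 17886)/(10230 + 17043) = ((5120 + 6000) + 17886)/27273 = (11120 + 17886)*(1/27273) = 29006*(1/27273) = 29006/27273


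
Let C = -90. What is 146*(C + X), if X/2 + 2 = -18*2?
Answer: -24236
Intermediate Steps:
X = -76 (X = -4 + 2*(-18*2) = -4 + 2*(-36) = -4 - 72 = -76)
146*(C + X) = 146*(-90 - 76) = 146*(-166) = -24236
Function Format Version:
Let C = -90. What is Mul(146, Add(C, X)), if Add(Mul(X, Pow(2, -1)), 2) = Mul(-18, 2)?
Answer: -24236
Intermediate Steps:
X = -76 (X = Add(-4, Mul(2, Mul(-18, 2))) = Add(-4, Mul(2, -36)) = Add(-4, -72) = -76)
Mul(146, Add(C, X)) = Mul(146, Add(-90, -76)) = Mul(146, -166) = -24236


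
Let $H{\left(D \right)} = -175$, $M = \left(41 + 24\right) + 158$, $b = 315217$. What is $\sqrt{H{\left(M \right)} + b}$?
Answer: $\sqrt{315042} \approx 561.29$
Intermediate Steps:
$M = 223$ ($M = 65 + 158 = 223$)
$\sqrt{H{\left(M \right)} + b} = \sqrt{-175 + 315217} = \sqrt{315042}$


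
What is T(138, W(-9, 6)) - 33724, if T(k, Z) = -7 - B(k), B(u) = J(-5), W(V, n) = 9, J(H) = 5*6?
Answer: -33761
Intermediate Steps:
J(H) = 30
B(u) = 30
T(k, Z) = -37 (T(k, Z) = -7 - 1*30 = -7 - 30 = -37)
T(138, W(-9, 6)) - 33724 = -37 - 33724 = -33761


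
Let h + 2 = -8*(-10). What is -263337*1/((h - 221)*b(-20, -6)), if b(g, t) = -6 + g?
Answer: -263337/3718 ≈ -70.828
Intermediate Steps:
h = 78 (h = -2 - 8*(-10) = -2 + 80 = 78)
-263337*1/((h - 221)*b(-20, -6)) = -263337*1/((-6 - 20)*(78 - 221)) = -263337/((-26*(-143))) = -263337/3718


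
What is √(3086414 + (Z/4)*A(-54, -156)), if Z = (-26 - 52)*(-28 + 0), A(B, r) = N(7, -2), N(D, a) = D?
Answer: 2*√772559 ≈ 1757.9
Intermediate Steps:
A(B, r) = 7
Z = 2184 (Z = -78*(-28) = 2184)
√(3086414 + (Z/4)*A(-54, -156)) = √(3086414 + (2184/4)*7) = √(3086414 + (2184*(¼))*7) = √(3086414 + 546*7) = √(3086414 + 3822) = √3090236 = 2*√772559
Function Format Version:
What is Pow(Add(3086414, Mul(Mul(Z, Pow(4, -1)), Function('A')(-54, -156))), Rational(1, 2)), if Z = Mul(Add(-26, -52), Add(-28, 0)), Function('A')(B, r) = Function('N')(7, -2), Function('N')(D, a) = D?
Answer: Mul(2, Pow(772559, Rational(1, 2))) ≈ 1757.9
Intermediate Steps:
Function('A')(B, r) = 7
Z = 2184 (Z = Mul(-78, -28) = 2184)
Pow(Add(3086414, Mul(Mul(Z, Pow(4, -1)), Function('A')(-54, -156))), Rational(1, 2)) = Pow(Add(3086414, Mul(Mul(2184, Pow(4, -1)), 7)), Rational(1, 2)) = Pow(Add(3086414, Mul(Mul(2184, Rational(1, 4)), 7)), Rational(1, 2)) = Pow(Add(3086414, Mul(546, 7)), Rational(1, 2)) = Pow(Add(3086414, 3822), Rational(1, 2)) = Pow(3090236, Rational(1, 2)) = Mul(2, Pow(772559, Rational(1, 2)))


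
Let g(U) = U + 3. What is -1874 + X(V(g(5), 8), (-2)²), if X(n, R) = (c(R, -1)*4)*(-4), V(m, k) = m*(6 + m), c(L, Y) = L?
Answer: -1938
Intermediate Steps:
g(U) = 3 + U
X(n, R) = -16*R (X(n, R) = (R*4)*(-4) = (4*R)*(-4) = -16*R)
-1874 + X(V(g(5), 8), (-2)²) = -1874 - 16*(-2)² = -1874 - 16*4 = -1874 - 64 = -1938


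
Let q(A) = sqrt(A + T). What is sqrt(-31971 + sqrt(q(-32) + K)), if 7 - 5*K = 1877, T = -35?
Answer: sqrt(-31971 + sqrt(-374 + I*sqrt(67))) ≈ 0.0541 + 178.8*I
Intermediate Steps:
K = -374 (K = 7/5 - 1/5*1877 = 7/5 - 1877/5 = -374)
q(A) = sqrt(-35 + A) (q(A) = sqrt(A - 35) = sqrt(-35 + A))
sqrt(-31971 + sqrt(q(-32) + K)) = sqrt(-31971 + sqrt(sqrt(-35 - 32) - 374)) = sqrt(-31971 + sqrt(sqrt(-67) - 374)) = sqrt(-31971 + sqrt(I*sqrt(67) - 374)) = sqrt(-31971 + sqrt(-374 + I*sqrt(67)))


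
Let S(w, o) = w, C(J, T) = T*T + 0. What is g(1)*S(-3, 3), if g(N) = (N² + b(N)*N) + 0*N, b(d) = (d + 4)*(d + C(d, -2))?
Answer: -78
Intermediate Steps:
C(J, T) = T² (C(J, T) = T² + 0 = T²)
b(d) = (4 + d)² (b(d) = (d + 4)*(d + (-2)²) = (4 + d)*(d + 4) = (4 + d)*(4 + d) = (4 + d)²)
g(N) = N² + N*(16 + N² + 8*N) (g(N) = (N² + (16 + N² + 8*N)*N) + 0*N = (N² + N*(16 + N² + 8*N)) + 0 = N² + N*(16 + N² + 8*N))
g(1)*S(-3, 3) = (1*(16 + 1² + 9*1))*(-3) = (1*(16 + 1 + 9))*(-3) = (1*26)*(-3) = 26*(-3) = -78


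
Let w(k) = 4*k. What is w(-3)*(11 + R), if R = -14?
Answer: 36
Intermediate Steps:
w(-3)*(11 + R) = (4*(-3))*(11 - 14) = -12*(-3) = 36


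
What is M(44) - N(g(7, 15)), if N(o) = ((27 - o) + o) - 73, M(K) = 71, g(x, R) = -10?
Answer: 117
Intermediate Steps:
N(o) = -46 (N(o) = 27 - 73 = -46)
M(44) - N(g(7, 15)) = 71 - 1*(-46) = 71 + 46 = 117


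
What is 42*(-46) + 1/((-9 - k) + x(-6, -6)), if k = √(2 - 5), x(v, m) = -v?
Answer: (-1932*√3 + 5797*I)/(√3 - 3*I) ≈ -1932.3 + 0.14434*I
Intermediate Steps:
k = I*√3 (k = √(-3) = I*√3 ≈ 1.732*I)
42*(-46) + 1/((-9 - k) + x(-6, -6)) = 42*(-46) + 1/((-9 - I*√3) - 1*(-6)) = -1932 + 1/((-9 - I*√3) + 6) = -1932 + 1/(-3 - I*√3)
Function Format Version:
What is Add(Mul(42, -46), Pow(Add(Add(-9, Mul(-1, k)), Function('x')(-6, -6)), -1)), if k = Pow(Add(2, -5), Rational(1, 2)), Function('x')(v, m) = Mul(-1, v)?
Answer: Mul(Pow(Add(Pow(3, Rational(1, 2)), Mul(-3, I)), -1), Add(Mul(-1932, Pow(3, Rational(1, 2))), Mul(5797, I))) ≈ Add(-1932.3, Mul(0.14434, I))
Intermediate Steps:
k = Mul(I, Pow(3, Rational(1, 2))) (k = Pow(-3, Rational(1, 2)) = Mul(I, Pow(3, Rational(1, 2))) ≈ Mul(1.7320, I))
Add(Mul(42, -46), Pow(Add(Add(-9, Mul(-1, k)), Function('x')(-6, -6)), -1)) = Add(Mul(42, -46), Pow(Add(Add(-9, Mul(-1, Mul(I, Pow(3, Rational(1, 2))))), Mul(-1, -6)), -1)) = Add(-1932, Pow(Add(Add(-9, Mul(-1, I, Pow(3, Rational(1, 2)))), 6), -1)) = Add(-1932, Pow(Add(-3, Mul(-1, I, Pow(3, Rational(1, 2)))), -1))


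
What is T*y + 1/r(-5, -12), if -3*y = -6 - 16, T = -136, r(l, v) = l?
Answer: -14963/15 ≈ -997.53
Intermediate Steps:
y = 22/3 (y = -(-6 - 16)/3 = -1/3*(-22) = 22/3 ≈ 7.3333)
T*y + 1/r(-5, -12) = -136*22/3 + 1/(-5) = -2992/3 - 1/5 = -14963/15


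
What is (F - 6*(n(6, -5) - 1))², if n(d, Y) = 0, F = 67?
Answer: 5329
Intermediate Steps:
(F - 6*(n(6, -5) - 1))² = (67 - 6*(0 - 1))² = (67 - 6*(-1))² = (67 + 6)² = 73² = 5329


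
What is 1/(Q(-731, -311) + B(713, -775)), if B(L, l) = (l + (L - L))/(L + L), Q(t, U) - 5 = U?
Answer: -46/14101 ≈ -0.0032622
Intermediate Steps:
Q(t, U) = 5 + U
B(L, l) = l/(2*L) (B(L, l) = (l + 0)/((2*L)) = l*(1/(2*L)) = l/(2*L))
1/(Q(-731, -311) + B(713, -775)) = 1/((5 - 311) + (½)*(-775)/713) = 1/(-306 + (½)*(-775)*(1/713)) = 1/(-306 - 25/46) = 1/(-14101/46) = -46/14101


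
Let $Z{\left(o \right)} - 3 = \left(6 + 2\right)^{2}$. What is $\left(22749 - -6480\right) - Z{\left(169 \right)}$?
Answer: $29162$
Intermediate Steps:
$Z{\left(o \right)} = 67$ ($Z{\left(o \right)} = 3 + \left(6 + 2\right)^{2} = 3 + 8^{2} = 3 + 64 = 67$)
$\left(22749 - -6480\right) - Z{\left(169 \right)} = \left(22749 - -6480\right) - 67 = \left(22749 + 6480\right) - 67 = 29229 - 67 = 29162$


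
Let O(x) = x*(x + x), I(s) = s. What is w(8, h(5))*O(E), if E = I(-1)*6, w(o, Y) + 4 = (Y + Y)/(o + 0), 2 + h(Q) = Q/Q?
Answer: -306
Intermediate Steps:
h(Q) = -1 (h(Q) = -2 + Q/Q = -2 + 1 = -1)
w(o, Y) = -4 + 2*Y/o (w(o, Y) = -4 + (Y + Y)/(o + 0) = -4 + (2*Y)/o = -4 + 2*Y/o)
E = -6 (E = -1*6 = -6)
O(x) = 2*x² (O(x) = x*(2*x) = 2*x²)
w(8, h(5))*O(E) = (-4 + 2*(-1)/8)*(2*(-6)²) = (-4 + 2*(-1)*(⅛))*(2*36) = (-4 - ¼)*72 = -17/4*72 = -306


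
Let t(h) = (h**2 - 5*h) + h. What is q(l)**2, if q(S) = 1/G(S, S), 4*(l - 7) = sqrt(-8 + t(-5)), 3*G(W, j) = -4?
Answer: 9/16 ≈ 0.56250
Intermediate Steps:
t(h) = h**2 - 4*h
G(W, j) = -4/3 (G(W, j) = (1/3)*(-4) = -4/3)
l = 7 + sqrt(37)/4 (l = 7 + sqrt(-8 - 5*(-4 - 5))/4 = 7 + sqrt(-8 - 5*(-9))/4 = 7 + sqrt(-8 + 45)/4 = 7 + sqrt(37)/4 ≈ 8.5207)
q(S) = -3/4 (q(S) = 1/(-4/3) = -3/4)
q(l)**2 = (-3/4)**2 = 9/16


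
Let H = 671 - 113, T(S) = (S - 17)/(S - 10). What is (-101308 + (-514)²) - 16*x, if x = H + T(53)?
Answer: 6619704/43 ≈ 1.5395e+5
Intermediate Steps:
T(S) = (-17 + S)/(-10 + S)
H = 558
x = 24030/43 (x = 558 + (-17 + 53)/(-10 + 53) = 558 + 36/43 = 24030/43 ≈ 558.84)
(-101308 + (-514)²) - 16*x = (-101308 + (-514)²) - 16*24030/43 = (-101308 + 264196) - 384480/43 = 162888 - 384480/43 = 6619704/43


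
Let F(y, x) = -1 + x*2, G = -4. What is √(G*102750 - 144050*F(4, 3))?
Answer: 25*I*√1810 ≈ 1063.6*I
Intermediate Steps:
F(y, x) = -1 + 2*x
√(G*102750 - 144050*F(4, 3)) = √(-4*102750 - 144050*(-1 + 2*3)) = √(-411000 - 144050*(-1 + 6)) = √(-411000 - 144050*5) = √(-411000 - 720250) = √(-1131250) = 25*I*√1810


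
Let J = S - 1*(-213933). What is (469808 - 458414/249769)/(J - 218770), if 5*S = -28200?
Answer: -117343015938/2616829813 ≈ -44.842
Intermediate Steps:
S = -5640 (S = (1/5)*(-28200) = -5640)
J = 208293 (J = -5640 - 1*(-213933) = -5640 + 213933 = 208293)
(469808 - 458414/249769)/(J - 218770) = (469808 - 458414/249769)/(208293 - 218770) = (469808 - 458414*1/249769)/(-10477) = (469808 - 458414/249769)*(-1/10477) = (117343015938/249769)*(-1/10477) = -117343015938/2616829813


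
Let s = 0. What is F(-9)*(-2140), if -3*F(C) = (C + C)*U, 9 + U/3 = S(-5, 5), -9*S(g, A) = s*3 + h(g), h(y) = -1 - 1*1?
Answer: 338120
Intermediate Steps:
h(y) = -2 (h(y) = -1 - 1 = -2)
S(g, A) = 2/9 (S(g, A) = -(0*3 - 2)/9 = -(0 - 2)/9 = -1/9*(-2) = 2/9)
U = -79/3 (U = -27 + 3*(2/9) = -27 + 2/3 = -79/3 ≈ -26.333)
F(C) = 158*C/9 (F(C) = -(C + C)*(-79)/(3*3) = -2*C*(-79)/(3*3) = -(-158)*C/9 = 158*C/9)
F(-9)*(-2140) = ((158/9)*(-9))*(-2140) = -158*(-2140) = 338120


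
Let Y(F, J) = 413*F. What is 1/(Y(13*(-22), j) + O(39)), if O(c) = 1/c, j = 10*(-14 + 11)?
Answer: -39/4606601 ≈ -8.4661e-6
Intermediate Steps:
j = -30 (j = 10*(-3) = -30)
1/(Y(13*(-22), j) + O(39)) = 1/(413*(13*(-22)) + 1/39) = 1/(413*(-286) + 1/39) = 1/(-118118 + 1/39) = 1/(-4606601/39) = -39/4606601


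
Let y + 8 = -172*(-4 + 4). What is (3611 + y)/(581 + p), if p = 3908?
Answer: 3603/4489 ≈ 0.80263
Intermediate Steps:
y = -8 (y = -8 - 172*(-4 + 4) = -8 - 172*0 = -8 + 0 = -8)
(3611 + y)/(581 + p) = (3611 - 8)/(581 + 3908) = 3603/4489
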